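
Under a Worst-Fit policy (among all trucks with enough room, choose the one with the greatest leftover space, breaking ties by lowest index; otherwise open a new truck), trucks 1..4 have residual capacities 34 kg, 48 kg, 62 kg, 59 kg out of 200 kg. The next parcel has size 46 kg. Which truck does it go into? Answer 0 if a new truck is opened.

Trucks with room: truck 2 (48 kg), truck 3 (62 kg), truck 4 (59 kg).
Most room is truck 3 with 62 kg free.

3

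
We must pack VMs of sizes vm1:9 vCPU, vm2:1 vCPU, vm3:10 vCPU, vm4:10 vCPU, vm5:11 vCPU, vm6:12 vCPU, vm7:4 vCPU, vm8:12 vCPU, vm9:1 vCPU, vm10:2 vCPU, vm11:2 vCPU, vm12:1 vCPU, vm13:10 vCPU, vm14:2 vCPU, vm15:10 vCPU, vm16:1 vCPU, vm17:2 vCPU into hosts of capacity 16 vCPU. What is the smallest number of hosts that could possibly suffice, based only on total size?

Total size = 9 + 1 + 10 + 10 + 11 + 12 + 4 + 12 + 1 + 2 + 2 + 1 + 10 + 2 + 10 + 1 + 2 = 100 vCPU.
⌈100 / 16⌉ = 7.

7 hosts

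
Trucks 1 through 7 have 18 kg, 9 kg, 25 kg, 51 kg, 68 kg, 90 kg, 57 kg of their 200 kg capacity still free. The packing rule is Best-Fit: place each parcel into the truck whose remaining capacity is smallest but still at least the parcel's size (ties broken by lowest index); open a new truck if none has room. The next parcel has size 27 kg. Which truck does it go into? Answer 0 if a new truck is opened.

Trucks with room: truck 4 (51 kg), truck 5 (68 kg), truck 6 (90 kg), truck 7 (57 kg).
Tightest fit is truck 4 with 51 kg free.

4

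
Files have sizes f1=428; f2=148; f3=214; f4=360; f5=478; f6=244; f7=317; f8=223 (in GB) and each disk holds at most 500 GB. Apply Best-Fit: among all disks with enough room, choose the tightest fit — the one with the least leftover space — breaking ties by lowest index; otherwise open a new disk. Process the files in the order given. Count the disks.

6 disks

disk 1: place f1 (428 GB), 72 GB left
disk 2: place f2 (148 GB), 352 GB left
disk 2: place f3 (214 GB), 138 GB left
disk 3: place f4 (360 GB), 140 GB left
disk 4: place f5 (478 GB), 22 GB left
disk 5: place f6 (244 GB), 256 GB left
disk 6: place f7 (317 GB), 183 GB left
disk 5: place f8 (223 GB), 33 GB left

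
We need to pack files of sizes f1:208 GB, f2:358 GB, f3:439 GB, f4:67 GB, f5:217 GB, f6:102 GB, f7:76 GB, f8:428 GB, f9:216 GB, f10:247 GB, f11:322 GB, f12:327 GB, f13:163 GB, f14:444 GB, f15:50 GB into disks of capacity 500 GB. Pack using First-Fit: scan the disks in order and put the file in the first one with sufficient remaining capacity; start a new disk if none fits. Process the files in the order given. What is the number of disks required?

9 disks

disk 1: place f1 (208 GB), 292 GB left
disk 2: place f2 (358 GB), 142 GB left
disk 3: place f3 (439 GB), 61 GB left
disk 1: place f4 (67 GB), 225 GB left
disk 1: place f5 (217 GB), 8 GB left
disk 2: place f6 (102 GB), 40 GB left
disk 4: place f7 (76 GB), 424 GB left
disk 5: place f8 (428 GB), 72 GB left
disk 4: place f9 (216 GB), 208 GB left
disk 6: place f10 (247 GB), 253 GB left
disk 7: place f11 (322 GB), 178 GB left
disk 8: place f12 (327 GB), 173 GB left
disk 4: place f13 (163 GB), 45 GB left
disk 9: place f14 (444 GB), 56 GB left
disk 3: place f15 (50 GB), 11 GB left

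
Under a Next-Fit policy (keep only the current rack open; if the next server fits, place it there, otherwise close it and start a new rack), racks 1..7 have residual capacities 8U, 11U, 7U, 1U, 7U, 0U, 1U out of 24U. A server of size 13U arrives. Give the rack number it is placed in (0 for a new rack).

0

Next-Fit only looks at rack 7, which has 1U free.
13U does not fit, so a new rack is opened.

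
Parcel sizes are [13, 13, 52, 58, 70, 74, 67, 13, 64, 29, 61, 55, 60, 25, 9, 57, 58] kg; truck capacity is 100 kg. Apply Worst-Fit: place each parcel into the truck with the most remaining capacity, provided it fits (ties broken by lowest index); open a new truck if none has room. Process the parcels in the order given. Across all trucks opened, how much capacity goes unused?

322

truck 1: place 13 kg, 87 kg left
truck 1: place 13 kg, 74 kg left
truck 1: place 52 kg, 22 kg left
truck 2: place 58 kg, 42 kg left
truck 3: place 70 kg, 30 kg left
truck 4: place 74 kg, 26 kg left
truck 5: place 67 kg, 33 kg left
truck 2: place 13 kg, 29 kg left
truck 6: place 64 kg, 36 kg left
truck 6: place 29 kg, 7 kg left
truck 7: place 61 kg, 39 kg left
truck 8: place 55 kg, 45 kg left
truck 9: place 60 kg, 40 kg left
truck 8: place 25 kg, 20 kg left
truck 9: place 9 kg, 31 kg left
truck 10: place 57 kg, 43 kg left
truck 11: place 58 kg, 42 kg left
11 trucks × 100 kg = 1100 kg; used 778 kg; unused 322 kg.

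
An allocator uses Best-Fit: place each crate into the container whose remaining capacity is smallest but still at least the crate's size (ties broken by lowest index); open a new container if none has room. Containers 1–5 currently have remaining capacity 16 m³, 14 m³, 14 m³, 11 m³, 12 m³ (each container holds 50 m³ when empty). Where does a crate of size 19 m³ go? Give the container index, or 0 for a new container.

0

No container has ≥ 19 m³ free, so a new container is opened.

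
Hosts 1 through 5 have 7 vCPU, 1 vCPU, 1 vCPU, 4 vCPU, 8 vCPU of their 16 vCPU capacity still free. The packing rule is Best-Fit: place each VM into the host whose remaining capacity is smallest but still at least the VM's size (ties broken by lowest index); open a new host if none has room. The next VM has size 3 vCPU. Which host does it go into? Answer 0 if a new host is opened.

Hosts with room: host 1 (7 vCPU), host 4 (4 vCPU), host 5 (8 vCPU).
Tightest fit is host 4 with 4 vCPU free.

4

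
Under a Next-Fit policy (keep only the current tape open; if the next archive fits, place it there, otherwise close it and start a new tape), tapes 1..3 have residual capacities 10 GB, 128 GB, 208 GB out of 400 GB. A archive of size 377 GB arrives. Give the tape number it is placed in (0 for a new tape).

Next-Fit only looks at tape 3, which has 208 GB free.
377 GB does not fit, so a new tape is opened.

0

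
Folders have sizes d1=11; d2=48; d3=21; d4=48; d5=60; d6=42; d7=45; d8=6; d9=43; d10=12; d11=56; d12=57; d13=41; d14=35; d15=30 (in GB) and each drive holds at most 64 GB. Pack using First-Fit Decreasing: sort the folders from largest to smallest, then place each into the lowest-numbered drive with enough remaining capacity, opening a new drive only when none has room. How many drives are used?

Sorted descending: 60, 57, 56, 48, 48, 45, 43, 42, 41, 35, 30, 21, 12, 11, 6.
Put 60 GB in drive 1; 4 GB remain.
Put 57 GB in drive 2; 7 GB remain.
Put 56 GB in drive 3; 8 GB remain.
Put 48 GB in drive 4; 16 GB remain.
Put 48 GB in drive 5; 16 GB remain.
Put 45 GB in drive 6; 19 GB remain.
Put 43 GB in drive 7; 21 GB remain.
Put 42 GB in drive 8; 22 GB remain.
Put 41 GB in drive 9; 23 GB remain.
Put 35 GB in drive 10; 29 GB remain.
Put 30 GB in drive 11; 34 GB remain.
Put 21 GB in drive 7; 0 GB remain.
Put 12 GB in drive 4; 4 GB remain.
Put 11 GB in drive 5; 5 GB remain.
Put 6 GB in drive 2; 1 GB remain.
Final drives: [60] [57,6] [56] [48,12] [48,11] [45] [43,21] [42] [41] [35] [30].

11 drives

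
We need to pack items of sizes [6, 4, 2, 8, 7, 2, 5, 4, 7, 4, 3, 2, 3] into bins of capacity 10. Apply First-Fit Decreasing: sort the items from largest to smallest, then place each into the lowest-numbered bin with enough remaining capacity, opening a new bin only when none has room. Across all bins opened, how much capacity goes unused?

Sorted descending: 8, 7, 7, 6, 5, 4, 4, 4, 3, 3, 2, 2, 2.
8 → bin 1 (remaining 2)
7 → bin 2 (remaining 3)
7 → bin 3 (remaining 3)
6 → bin 4 (remaining 4)
5 → bin 5 (remaining 5)
4 → bin 4 (remaining 0)
4 → bin 5 (remaining 1)
4 → bin 6 (remaining 6)
3 → bin 2 (remaining 0)
3 → bin 3 (remaining 0)
2 → bin 1 (remaining 0)
2 → bin 6 (remaining 4)
2 → bin 6 (remaining 2)
6 bins × 10 = 60; used 57; unused 3.

3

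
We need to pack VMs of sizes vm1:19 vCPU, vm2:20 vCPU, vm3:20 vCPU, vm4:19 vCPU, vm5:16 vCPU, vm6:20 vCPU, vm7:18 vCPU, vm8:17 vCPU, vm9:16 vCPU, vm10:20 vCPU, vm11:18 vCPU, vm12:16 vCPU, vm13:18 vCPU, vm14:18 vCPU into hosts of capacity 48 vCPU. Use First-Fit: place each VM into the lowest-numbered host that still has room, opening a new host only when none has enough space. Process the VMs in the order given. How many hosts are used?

7 hosts

Put vm1 (19 vCPU) in host 1; 29 vCPU remain.
Put vm2 (20 vCPU) in host 1; 9 vCPU remain.
Put vm3 (20 vCPU) in host 2; 28 vCPU remain.
Put vm4 (19 vCPU) in host 2; 9 vCPU remain.
Put vm5 (16 vCPU) in host 3; 32 vCPU remain.
Put vm6 (20 vCPU) in host 3; 12 vCPU remain.
Put vm7 (18 vCPU) in host 4; 30 vCPU remain.
Put vm8 (17 vCPU) in host 4; 13 vCPU remain.
Put vm9 (16 vCPU) in host 5; 32 vCPU remain.
Put vm10 (20 vCPU) in host 5; 12 vCPU remain.
Put vm11 (18 vCPU) in host 6; 30 vCPU remain.
Put vm12 (16 vCPU) in host 6; 14 vCPU remain.
Put vm13 (18 vCPU) in host 7; 30 vCPU remain.
Put vm14 (18 vCPU) in host 7; 12 vCPU remain.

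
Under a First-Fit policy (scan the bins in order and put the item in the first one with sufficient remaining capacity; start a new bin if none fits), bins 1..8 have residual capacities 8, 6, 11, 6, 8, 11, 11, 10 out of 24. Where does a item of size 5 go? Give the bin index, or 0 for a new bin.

1

Bins with room: bin 1 (8), bin 2 (6), bin 3 (11), bin 4 (6), bin 5 (8), bin 6 (11), bin 7 (11), bin 8 (10).
The first with room is bin 1.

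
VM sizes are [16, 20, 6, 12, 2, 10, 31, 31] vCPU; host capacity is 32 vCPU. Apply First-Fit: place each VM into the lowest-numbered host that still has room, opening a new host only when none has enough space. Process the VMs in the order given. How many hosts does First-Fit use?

Put 16 vCPU in host 1; 16 vCPU remain.
Put 20 vCPU in host 2; 12 vCPU remain.
Put 6 vCPU in host 1; 10 vCPU remain.
Put 12 vCPU in host 2; 0 vCPU remain.
Put 2 vCPU in host 1; 8 vCPU remain.
Put 10 vCPU in host 3; 22 vCPU remain.
Put 31 vCPU in host 4; 1 vCPU remain.
Put 31 vCPU in host 5; 1 vCPU remain.
Final hosts: [16,6,2] [20,12] [10] [31] [31].

5 hosts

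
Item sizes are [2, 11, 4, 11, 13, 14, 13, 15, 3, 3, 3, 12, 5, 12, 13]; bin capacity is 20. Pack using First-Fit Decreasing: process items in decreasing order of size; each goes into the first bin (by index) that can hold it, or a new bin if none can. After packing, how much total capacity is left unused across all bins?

Sorted descending: 15, 14, 13, 13, 13, 12, 12, 11, 11, 5, 4, 3, 3, 3, 2.
15 → bin 1 (remaining 5)
14 → bin 2 (remaining 6)
13 → bin 3 (remaining 7)
13 → bin 4 (remaining 7)
13 → bin 5 (remaining 7)
12 → bin 6 (remaining 8)
12 → bin 7 (remaining 8)
11 → bin 8 (remaining 9)
11 → bin 9 (remaining 9)
5 → bin 1 (remaining 0)
4 → bin 2 (remaining 2)
3 → bin 3 (remaining 4)
3 → bin 3 (remaining 1)
3 → bin 4 (remaining 4)
2 → bin 2 (remaining 0)
9 bins × 20 = 180; used 134; unused 46.

46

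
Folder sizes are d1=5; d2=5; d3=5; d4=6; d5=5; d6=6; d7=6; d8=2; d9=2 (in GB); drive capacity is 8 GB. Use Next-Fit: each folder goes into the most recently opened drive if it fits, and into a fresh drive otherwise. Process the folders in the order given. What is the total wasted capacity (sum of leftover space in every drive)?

22

Put d1 (5 GB) in drive 1; 3 GB remain.
Put d2 (5 GB) in drive 2; 3 GB remain.
Put d3 (5 GB) in drive 3; 3 GB remain.
Put d4 (6 GB) in drive 4; 2 GB remain.
Put d5 (5 GB) in drive 5; 3 GB remain.
Put d6 (6 GB) in drive 6; 2 GB remain.
Put d7 (6 GB) in drive 7; 2 GB remain.
Put d8 (2 GB) in drive 7; 0 GB remain.
Put d9 (2 GB) in drive 8; 6 GB remain.
8 drives × 8 GB = 64 GB; used 42 GB; unused 22 GB.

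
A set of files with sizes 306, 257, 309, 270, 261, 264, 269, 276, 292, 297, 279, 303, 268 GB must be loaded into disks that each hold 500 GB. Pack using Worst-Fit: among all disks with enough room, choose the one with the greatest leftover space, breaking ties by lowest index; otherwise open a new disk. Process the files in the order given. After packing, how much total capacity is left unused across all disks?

306 GB → disk 1 (remaining 194 GB)
257 GB → disk 2 (remaining 243 GB)
309 GB → disk 3 (remaining 191 GB)
270 GB → disk 4 (remaining 230 GB)
261 GB → disk 5 (remaining 239 GB)
264 GB → disk 6 (remaining 236 GB)
269 GB → disk 7 (remaining 231 GB)
276 GB → disk 8 (remaining 224 GB)
292 GB → disk 9 (remaining 208 GB)
297 GB → disk 10 (remaining 203 GB)
279 GB → disk 11 (remaining 221 GB)
303 GB → disk 12 (remaining 197 GB)
268 GB → disk 13 (remaining 232 GB)
13 disks × 500 GB = 6500 GB; used 3651 GB; unused 2849 GB.

2849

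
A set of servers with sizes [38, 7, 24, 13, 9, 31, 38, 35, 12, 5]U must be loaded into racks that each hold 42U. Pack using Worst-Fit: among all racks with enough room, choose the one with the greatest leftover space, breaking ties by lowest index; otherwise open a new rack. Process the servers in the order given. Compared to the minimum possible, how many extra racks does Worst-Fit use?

Worst-Fit: [38] [7,24,5] [13,9,12] [31] [38] [35] → 6 racks.
Total size 212U; any packing needs at least ⌈212/42⌉ = 6 racks.
So 6 is already optimal.

0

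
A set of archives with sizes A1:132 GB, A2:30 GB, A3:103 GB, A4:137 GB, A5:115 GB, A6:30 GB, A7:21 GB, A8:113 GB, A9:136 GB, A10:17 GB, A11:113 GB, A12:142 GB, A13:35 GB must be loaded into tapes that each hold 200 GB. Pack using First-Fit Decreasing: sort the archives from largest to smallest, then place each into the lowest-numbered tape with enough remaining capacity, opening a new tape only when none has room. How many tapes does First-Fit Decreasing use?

8

Sorted descending: 142, 137, 136, 132, 115, 113, 113, 103, 35, 30, 30, 21, 17.
142 GB → tape 1 (remaining 58 GB)
137 GB → tape 2 (remaining 63 GB)
136 GB → tape 3 (remaining 64 GB)
132 GB → tape 4 (remaining 68 GB)
115 GB → tape 5 (remaining 85 GB)
113 GB → tape 6 (remaining 87 GB)
113 GB → tape 7 (remaining 87 GB)
103 GB → tape 8 (remaining 97 GB)
35 GB → tape 1 (remaining 23 GB)
30 GB → tape 2 (remaining 33 GB)
30 GB → tape 2 (remaining 3 GB)
21 GB → tape 1 (remaining 2 GB)
17 GB → tape 3 (remaining 47 GB)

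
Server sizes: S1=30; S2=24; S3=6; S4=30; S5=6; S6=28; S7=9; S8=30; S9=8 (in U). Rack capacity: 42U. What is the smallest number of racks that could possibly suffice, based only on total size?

5 racks

Total size = 30 + 24 + 6 + 30 + 6 + 28 + 9 + 30 + 8 = 171U.
⌈171 / 42⌉ = 5.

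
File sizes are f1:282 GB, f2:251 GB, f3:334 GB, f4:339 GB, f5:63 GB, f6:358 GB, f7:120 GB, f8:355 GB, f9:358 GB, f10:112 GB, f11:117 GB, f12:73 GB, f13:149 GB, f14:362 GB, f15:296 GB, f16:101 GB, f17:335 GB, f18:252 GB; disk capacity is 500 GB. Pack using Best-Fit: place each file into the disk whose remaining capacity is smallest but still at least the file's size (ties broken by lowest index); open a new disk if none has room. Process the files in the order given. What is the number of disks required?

11

disk 1: place f1 (282 GB), 218 GB left
disk 2: place f2 (251 GB), 249 GB left
disk 3: place f3 (334 GB), 166 GB left
disk 4: place f4 (339 GB), 161 GB left
disk 4: place f5 (63 GB), 98 GB left
disk 5: place f6 (358 GB), 142 GB left
disk 5: place f7 (120 GB), 22 GB left
disk 6: place f8 (355 GB), 145 GB left
disk 7: place f9 (358 GB), 142 GB left
disk 7: place f10 (112 GB), 30 GB left
disk 6: place f11 (117 GB), 28 GB left
disk 4: place f12 (73 GB), 25 GB left
disk 3: place f13 (149 GB), 17 GB left
disk 8: place f14 (362 GB), 138 GB left
disk 9: place f15 (296 GB), 204 GB left
disk 8: place f16 (101 GB), 37 GB left
disk 10: place f17 (335 GB), 165 GB left
disk 11: place f18 (252 GB), 248 GB left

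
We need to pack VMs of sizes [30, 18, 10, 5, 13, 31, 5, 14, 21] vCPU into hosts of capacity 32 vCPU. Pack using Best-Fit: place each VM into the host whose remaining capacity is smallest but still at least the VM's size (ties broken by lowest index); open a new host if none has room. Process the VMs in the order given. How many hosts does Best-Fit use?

6 hosts

Put 30 vCPU in host 1; 2 vCPU remain.
Put 18 vCPU in host 2; 14 vCPU remain.
Put 10 vCPU in host 2; 4 vCPU remain.
Put 5 vCPU in host 3; 27 vCPU remain.
Put 13 vCPU in host 3; 14 vCPU remain.
Put 31 vCPU in host 4; 1 vCPU remain.
Put 5 vCPU in host 3; 9 vCPU remain.
Put 14 vCPU in host 5; 18 vCPU remain.
Put 21 vCPU in host 6; 11 vCPU remain.
Final hosts: [30] [18,10] [5,13,5] [31] [14] [21].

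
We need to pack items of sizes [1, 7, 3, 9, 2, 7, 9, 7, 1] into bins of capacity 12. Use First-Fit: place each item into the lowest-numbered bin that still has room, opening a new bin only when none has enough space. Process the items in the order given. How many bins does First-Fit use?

Put 1 in bin 1; 11 remain.
Put 7 in bin 1; 4 remain.
Put 3 in bin 1; 1 remain.
Put 9 in bin 2; 3 remain.
Put 2 in bin 2; 1 remain.
Put 7 in bin 3; 5 remain.
Put 9 in bin 4; 3 remain.
Put 7 in bin 5; 5 remain.
Put 1 in bin 1; 0 remain.
Final bins: [1,7,3,1] [9,2] [7] [9] [7].

5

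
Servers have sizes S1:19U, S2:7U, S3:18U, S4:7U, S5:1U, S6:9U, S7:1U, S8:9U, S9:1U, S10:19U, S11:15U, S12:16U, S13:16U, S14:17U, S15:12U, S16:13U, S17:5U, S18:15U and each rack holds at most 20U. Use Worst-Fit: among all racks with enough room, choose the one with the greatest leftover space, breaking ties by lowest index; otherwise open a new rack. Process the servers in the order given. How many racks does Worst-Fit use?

Put S1 (19U) in rack 1; 1U remain.
Put S2 (7U) in rack 2; 13U remain.
Put S3 (18U) in rack 3; 2U remain.
Put S4 (7U) in rack 2; 6U remain.
Put S5 (1U) in rack 2; 5U remain.
Put S6 (9U) in rack 4; 11U remain.
Put S7 (1U) in rack 4; 10U remain.
Put S8 (9U) in rack 4; 1U remain.
Put S9 (1U) in rack 2; 4U remain.
Put S10 (19U) in rack 5; 1U remain.
Put S11 (15U) in rack 6; 5U remain.
Put S12 (16U) in rack 7; 4U remain.
Put S13 (16U) in rack 8; 4U remain.
Put S14 (17U) in rack 9; 3U remain.
Put S15 (12U) in rack 10; 8U remain.
Put S16 (13U) in rack 11; 7U remain.
Put S17 (5U) in rack 10; 3U remain.
Put S18 (15U) in rack 12; 5U remain.

12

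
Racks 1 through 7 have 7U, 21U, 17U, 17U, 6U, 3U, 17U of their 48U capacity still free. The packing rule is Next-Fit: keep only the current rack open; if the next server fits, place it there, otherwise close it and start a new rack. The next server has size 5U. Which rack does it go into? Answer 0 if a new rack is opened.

Next-Fit only looks at rack 7, which has 17U free.
5U fits there.

7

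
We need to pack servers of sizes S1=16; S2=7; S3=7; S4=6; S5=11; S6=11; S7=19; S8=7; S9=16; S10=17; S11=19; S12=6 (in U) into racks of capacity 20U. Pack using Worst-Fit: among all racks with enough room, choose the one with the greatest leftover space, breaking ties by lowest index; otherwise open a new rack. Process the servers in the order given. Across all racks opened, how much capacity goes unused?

S1 (16U) → rack 1 (remaining 4U)
S2 (7U) → rack 2 (remaining 13U)
S3 (7U) → rack 2 (remaining 6U)
S4 (6U) → rack 2 (remaining 0U)
S5 (11U) → rack 3 (remaining 9U)
S6 (11U) → rack 4 (remaining 9U)
S7 (19U) → rack 5 (remaining 1U)
S8 (7U) → rack 3 (remaining 2U)
S9 (16U) → rack 6 (remaining 4U)
S10 (17U) → rack 7 (remaining 3U)
S11 (19U) → rack 8 (remaining 1U)
S12 (6U) → rack 4 (remaining 3U)
8 racks × 20U = 160U; used 142U; unused 18U.

18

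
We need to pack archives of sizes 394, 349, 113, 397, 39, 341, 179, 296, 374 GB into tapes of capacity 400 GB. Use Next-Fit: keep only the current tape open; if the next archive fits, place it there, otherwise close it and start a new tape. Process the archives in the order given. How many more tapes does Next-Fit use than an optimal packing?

1

Next-Fit: [394] [349] [113] [397] [39,341] [179] [296] [374] → 8 tapes.
Total size 2482 GB; any packing needs at least ⌈2482/400⌉ = 7 tapes.
An optimal packing achieves that bound: [397] [394] [374] [349,39] [341] [296] [179,113] → 7 tapes.
Excess: 8 − 7 = 1.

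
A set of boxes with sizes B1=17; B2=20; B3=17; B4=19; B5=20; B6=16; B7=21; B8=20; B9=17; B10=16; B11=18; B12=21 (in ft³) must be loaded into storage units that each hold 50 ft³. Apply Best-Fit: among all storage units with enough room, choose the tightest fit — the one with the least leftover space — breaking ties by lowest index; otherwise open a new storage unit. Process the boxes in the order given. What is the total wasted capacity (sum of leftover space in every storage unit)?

78

storage unit 1: place B1 (17 ft³), 33 ft³ left
storage unit 1: place B2 (20 ft³), 13 ft³ left
storage unit 2: place B3 (17 ft³), 33 ft³ left
storage unit 2: place B4 (19 ft³), 14 ft³ left
storage unit 3: place B5 (20 ft³), 30 ft³ left
storage unit 3: place B6 (16 ft³), 14 ft³ left
storage unit 4: place B7 (21 ft³), 29 ft³ left
storage unit 4: place B8 (20 ft³), 9 ft³ left
storage unit 5: place B9 (17 ft³), 33 ft³ left
storage unit 5: place B10 (16 ft³), 17 ft³ left
storage unit 6: place B11 (18 ft³), 32 ft³ left
storage unit 6: place B12 (21 ft³), 11 ft³ left
6 storage units × 50 ft³ = 300 ft³; used 222 ft³; unused 78 ft³.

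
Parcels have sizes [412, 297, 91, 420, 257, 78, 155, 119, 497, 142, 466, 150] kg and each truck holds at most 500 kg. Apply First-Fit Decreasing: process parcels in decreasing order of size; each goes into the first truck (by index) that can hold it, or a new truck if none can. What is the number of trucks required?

7

Sorted descending: 497, 466, 420, 412, 297, 257, 155, 150, 142, 119, 91, 78.
Put 497 kg in truck 1; 3 kg remain.
Put 466 kg in truck 2; 34 kg remain.
Put 420 kg in truck 3; 80 kg remain.
Put 412 kg in truck 4; 88 kg remain.
Put 297 kg in truck 5; 203 kg remain.
Put 257 kg in truck 6; 243 kg remain.
Put 155 kg in truck 5; 48 kg remain.
Put 150 kg in truck 6; 93 kg remain.
Put 142 kg in truck 7; 358 kg remain.
Put 119 kg in truck 7; 239 kg remain.
Put 91 kg in truck 6; 2 kg remain.
Put 78 kg in truck 3; 2 kg remain.
Final trucks: [497] [466] [420,78] [412] [297,155] [257,150,91] [142,119].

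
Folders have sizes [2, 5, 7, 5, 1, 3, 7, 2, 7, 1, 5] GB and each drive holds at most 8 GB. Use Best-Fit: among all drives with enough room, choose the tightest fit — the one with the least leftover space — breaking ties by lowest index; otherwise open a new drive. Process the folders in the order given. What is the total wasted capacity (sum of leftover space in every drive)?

drive 1: place 2 GB, 6 GB left
drive 1: place 5 GB, 1 GB left
drive 2: place 7 GB, 1 GB left
drive 3: place 5 GB, 3 GB left
drive 1: place 1 GB, 0 GB left
drive 3: place 3 GB, 0 GB left
drive 4: place 7 GB, 1 GB left
drive 5: place 2 GB, 6 GB left
drive 6: place 7 GB, 1 GB left
drive 2: place 1 GB, 0 GB left
drive 5: place 5 GB, 1 GB left
6 drives × 8 GB = 48 GB; used 45 GB; unused 3 GB.

3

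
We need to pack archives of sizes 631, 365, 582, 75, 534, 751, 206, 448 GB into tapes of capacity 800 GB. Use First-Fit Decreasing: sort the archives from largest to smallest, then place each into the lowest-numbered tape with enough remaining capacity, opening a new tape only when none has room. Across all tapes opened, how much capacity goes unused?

Sorted descending: 751, 631, 582, 534, 448, 365, 206, 75.
751 GB → tape 1 (remaining 49 GB)
631 GB → tape 2 (remaining 169 GB)
582 GB → tape 3 (remaining 218 GB)
534 GB → tape 4 (remaining 266 GB)
448 GB → tape 5 (remaining 352 GB)
365 GB → tape 6 (remaining 435 GB)
206 GB → tape 3 (remaining 12 GB)
75 GB → tape 2 (remaining 94 GB)
6 tapes × 800 GB = 4800 GB; used 3592 GB; unused 1208 GB.

1208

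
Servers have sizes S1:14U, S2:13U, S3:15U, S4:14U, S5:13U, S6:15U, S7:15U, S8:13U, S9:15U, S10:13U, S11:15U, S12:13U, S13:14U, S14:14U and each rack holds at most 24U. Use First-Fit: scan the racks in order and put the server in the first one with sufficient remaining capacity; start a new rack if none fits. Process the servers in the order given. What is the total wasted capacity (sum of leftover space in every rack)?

140

Put S1 (14U) in rack 1; 10U remain.
Put S2 (13U) in rack 2; 11U remain.
Put S3 (15U) in rack 3; 9U remain.
Put S4 (14U) in rack 4; 10U remain.
Put S5 (13U) in rack 5; 11U remain.
Put S6 (15U) in rack 6; 9U remain.
Put S7 (15U) in rack 7; 9U remain.
Put S8 (13U) in rack 8; 11U remain.
Put S9 (15U) in rack 9; 9U remain.
Put S10 (13U) in rack 10; 11U remain.
Put S11 (15U) in rack 11; 9U remain.
Put S12 (13U) in rack 12; 11U remain.
Put S13 (14U) in rack 13; 10U remain.
Put S14 (14U) in rack 14; 10U remain.
14 racks × 24U = 336U; used 196U; unused 140U.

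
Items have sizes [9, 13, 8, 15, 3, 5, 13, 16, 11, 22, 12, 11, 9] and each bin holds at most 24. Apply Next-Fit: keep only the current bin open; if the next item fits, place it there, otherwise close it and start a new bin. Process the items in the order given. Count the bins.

8

bin 1: place 9, 15 left
bin 1: place 13, 2 left
bin 2: place 8, 16 left
bin 2: place 15, 1 left
bin 3: place 3, 21 left
bin 3: place 5, 16 left
bin 3: place 13, 3 left
bin 4: place 16, 8 left
bin 5: place 11, 13 left
bin 6: place 22, 2 left
bin 7: place 12, 12 left
bin 7: place 11, 1 left
bin 8: place 9, 15 left
Final bins: [9,13] [8,15] [3,5,13] [16] [11] [22] [12,11] [9].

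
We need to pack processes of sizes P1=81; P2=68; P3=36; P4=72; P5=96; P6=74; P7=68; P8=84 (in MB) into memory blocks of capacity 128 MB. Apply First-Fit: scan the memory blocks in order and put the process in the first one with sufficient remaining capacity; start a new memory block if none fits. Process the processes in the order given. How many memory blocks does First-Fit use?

P1 (81 MB) → memory block 1 (remaining 47 MB)
P2 (68 MB) → memory block 2 (remaining 60 MB)
P3 (36 MB) → memory block 1 (remaining 11 MB)
P4 (72 MB) → memory block 3 (remaining 56 MB)
P5 (96 MB) → memory block 4 (remaining 32 MB)
P6 (74 MB) → memory block 5 (remaining 54 MB)
P7 (68 MB) → memory block 6 (remaining 60 MB)
P8 (84 MB) → memory block 7 (remaining 44 MB)

7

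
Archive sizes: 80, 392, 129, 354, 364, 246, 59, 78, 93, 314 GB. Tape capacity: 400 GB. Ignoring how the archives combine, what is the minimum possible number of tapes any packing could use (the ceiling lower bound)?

6 tapes

Total size = 80 + 392 + 129 + 354 + 364 + 246 + 59 + 78 + 93 + 314 = 2109 GB.
⌈2109 / 400⌉ = 6.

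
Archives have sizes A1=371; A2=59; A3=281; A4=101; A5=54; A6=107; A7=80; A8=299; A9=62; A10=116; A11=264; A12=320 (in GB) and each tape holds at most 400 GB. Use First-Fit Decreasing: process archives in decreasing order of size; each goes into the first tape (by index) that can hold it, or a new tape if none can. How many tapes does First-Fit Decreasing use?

Sorted descending: 371, 320, 299, 281, 264, 116, 107, 101, 80, 62, 59, 54.
Put 371 GB in tape 1; 29 GB remain.
Put 320 GB in tape 2; 80 GB remain.
Put 299 GB in tape 3; 101 GB remain.
Put 281 GB in tape 4; 119 GB remain.
Put 264 GB in tape 5; 136 GB remain.
Put 116 GB in tape 4; 3 GB remain.
Put 107 GB in tape 5; 29 GB remain.
Put 101 GB in tape 3; 0 GB remain.
Put 80 GB in tape 2; 0 GB remain.
Put 62 GB in tape 6; 338 GB remain.
Put 59 GB in tape 6; 279 GB remain.
Put 54 GB in tape 6; 225 GB remain.

6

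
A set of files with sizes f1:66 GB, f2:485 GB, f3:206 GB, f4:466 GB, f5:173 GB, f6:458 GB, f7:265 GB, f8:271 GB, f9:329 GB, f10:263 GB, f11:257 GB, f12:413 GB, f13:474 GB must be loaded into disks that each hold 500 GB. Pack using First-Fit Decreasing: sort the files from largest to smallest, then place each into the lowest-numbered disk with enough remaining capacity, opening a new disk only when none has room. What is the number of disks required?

10

Sorted descending: 485, 474, 466, 458, 413, 329, 271, 265, 263, 257, 206, 173, 66.
485 GB → disk 1 (remaining 15 GB)
474 GB → disk 2 (remaining 26 GB)
466 GB → disk 3 (remaining 34 GB)
458 GB → disk 4 (remaining 42 GB)
413 GB → disk 5 (remaining 87 GB)
329 GB → disk 6 (remaining 171 GB)
271 GB → disk 7 (remaining 229 GB)
265 GB → disk 8 (remaining 235 GB)
263 GB → disk 9 (remaining 237 GB)
257 GB → disk 10 (remaining 243 GB)
206 GB → disk 7 (remaining 23 GB)
173 GB → disk 8 (remaining 62 GB)
66 GB → disk 5 (remaining 21 GB)
Final disks: [485] [474] [466] [458] [413,66] [329] [271,206] [265,173] [263] [257].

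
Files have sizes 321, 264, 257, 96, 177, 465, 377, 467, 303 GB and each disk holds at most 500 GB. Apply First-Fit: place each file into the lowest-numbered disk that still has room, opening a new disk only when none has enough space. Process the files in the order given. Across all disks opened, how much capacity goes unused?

321 GB → disk 1 (remaining 179 GB)
264 GB → disk 2 (remaining 236 GB)
257 GB → disk 3 (remaining 243 GB)
96 GB → disk 1 (remaining 83 GB)
177 GB → disk 2 (remaining 59 GB)
465 GB → disk 4 (remaining 35 GB)
377 GB → disk 5 (remaining 123 GB)
467 GB → disk 6 (remaining 33 GB)
303 GB → disk 7 (remaining 197 GB)
7 disks × 500 GB = 3500 GB; used 2727 GB; unused 773 GB.

773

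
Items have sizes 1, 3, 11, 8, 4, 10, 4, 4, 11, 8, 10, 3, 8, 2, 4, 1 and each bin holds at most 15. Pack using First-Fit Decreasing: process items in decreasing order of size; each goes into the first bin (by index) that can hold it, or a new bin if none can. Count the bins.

7

Sorted descending: 11, 11, 10, 10, 8, 8, 8, 4, 4, 4, 4, 3, 3, 2, 1, 1.
bin 1: place 11, 4 left
bin 2: place 11, 4 left
bin 3: place 10, 5 left
bin 4: place 10, 5 left
bin 5: place 8, 7 left
bin 6: place 8, 7 left
bin 7: place 8, 7 left
bin 1: place 4, 0 left
bin 2: place 4, 0 left
bin 3: place 4, 1 left
bin 4: place 4, 1 left
bin 5: place 3, 4 left
bin 5: place 3, 1 left
bin 6: place 2, 5 left
bin 3: place 1, 0 left
bin 4: place 1, 0 left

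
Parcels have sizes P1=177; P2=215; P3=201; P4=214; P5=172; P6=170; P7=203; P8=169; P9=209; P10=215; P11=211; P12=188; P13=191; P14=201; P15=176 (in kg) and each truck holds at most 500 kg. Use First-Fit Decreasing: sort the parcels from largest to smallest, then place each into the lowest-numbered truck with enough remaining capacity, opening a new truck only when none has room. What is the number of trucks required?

Sorted descending: 215, 215, 214, 211, 209, 203, 201, 201, 191, 188, 177, 176, 172, 170, 169.
215 kg → truck 1 (remaining 285 kg)
215 kg → truck 1 (remaining 70 kg)
214 kg → truck 2 (remaining 286 kg)
211 kg → truck 2 (remaining 75 kg)
209 kg → truck 3 (remaining 291 kg)
203 kg → truck 3 (remaining 88 kg)
201 kg → truck 4 (remaining 299 kg)
201 kg → truck 4 (remaining 98 kg)
191 kg → truck 5 (remaining 309 kg)
188 kg → truck 5 (remaining 121 kg)
177 kg → truck 6 (remaining 323 kg)
176 kg → truck 6 (remaining 147 kg)
172 kg → truck 7 (remaining 328 kg)
170 kg → truck 7 (remaining 158 kg)
169 kg → truck 8 (remaining 331 kg)
Final trucks: [215,215] [214,211] [209,203] [201,201] [191,188] [177,176] [172,170] [169].

8 trucks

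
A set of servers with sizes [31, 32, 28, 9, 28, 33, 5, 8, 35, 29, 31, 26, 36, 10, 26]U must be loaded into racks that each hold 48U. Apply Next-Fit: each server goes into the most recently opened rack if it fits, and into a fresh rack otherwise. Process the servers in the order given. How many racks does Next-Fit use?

11 racks

31U → rack 1 (remaining 17U)
32U → rack 2 (remaining 16U)
28U → rack 3 (remaining 20U)
9U → rack 3 (remaining 11U)
28U → rack 4 (remaining 20U)
33U → rack 5 (remaining 15U)
5U → rack 5 (remaining 10U)
8U → rack 5 (remaining 2U)
35U → rack 6 (remaining 13U)
29U → rack 7 (remaining 19U)
31U → rack 8 (remaining 17U)
26U → rack 9 (remaining 22U)
36U → rack 10 (remaining 12U)
10U → rack 10 (remaining 2U)
26U → rack 11 (remaining 22U)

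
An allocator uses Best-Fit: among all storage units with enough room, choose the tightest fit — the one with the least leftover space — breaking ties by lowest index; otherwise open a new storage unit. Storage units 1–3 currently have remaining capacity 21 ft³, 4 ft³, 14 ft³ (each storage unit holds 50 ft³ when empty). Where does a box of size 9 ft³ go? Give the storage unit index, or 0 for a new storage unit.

3

Storage units with room: storage unit 1 (21 ft³), storage unit 3 (14 ft³).
Tightest fit is storage unit 3 with 14 ft³ free.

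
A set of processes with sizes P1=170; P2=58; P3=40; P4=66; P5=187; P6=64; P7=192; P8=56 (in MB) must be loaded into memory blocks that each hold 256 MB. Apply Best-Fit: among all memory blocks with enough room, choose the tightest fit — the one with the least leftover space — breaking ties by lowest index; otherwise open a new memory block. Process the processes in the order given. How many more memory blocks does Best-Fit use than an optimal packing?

0

Best-Fit: [170,58] [40,66] [187,64] [192,56] → 4 memory blocks.
Total size 833 MB; any packing needs at least ⌈833/256⌉ = 4 memory blocks.
So 4 is already optimal.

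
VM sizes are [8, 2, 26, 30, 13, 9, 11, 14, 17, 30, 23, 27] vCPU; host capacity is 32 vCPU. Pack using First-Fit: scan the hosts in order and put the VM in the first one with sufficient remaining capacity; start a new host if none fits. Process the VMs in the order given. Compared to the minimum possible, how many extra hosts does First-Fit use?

First-Fit: [8,2,13,9] [26] [30] [11,14] [17] [30] [23] [27] → 8 hosts.
Total size 210 vCPU; any packing needs at least ⌈210/32⌉ = 7 hosts.
An optimal packing achieves that bound: [30,2] [30] [27] [26] [23,9] [17,14] [13,11,8] → 7 hosts.
Excess: 8 − 7 = 1.

1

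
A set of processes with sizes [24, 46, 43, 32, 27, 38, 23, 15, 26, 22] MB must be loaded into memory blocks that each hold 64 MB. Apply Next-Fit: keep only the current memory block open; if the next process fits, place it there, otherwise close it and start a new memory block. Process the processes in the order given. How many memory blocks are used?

6

24 MB → memory block 1 (remaining 40 MB)
46 MB → memory block 2 (remaining 18 MB)
43 MB → memory block 3 (remaining 21 MB)
32 MB → memory block 4 (remaining 32 MB)
27 MB → memory block 4 (remaining 5 MB)
38 MB → memory block 5 (remaining 26 MB)
23 MB → memory block 5 (remaining 3 MB)
15 MB → memory block 6 (remaining 49 MB)
26 MB → memory block 6 (remaining 23 MB)
22 MB → memory block 6 (remaining 1 MB)
Final memory blocks: [24] [46] [43] [32,27] [38,23] [15,26,22].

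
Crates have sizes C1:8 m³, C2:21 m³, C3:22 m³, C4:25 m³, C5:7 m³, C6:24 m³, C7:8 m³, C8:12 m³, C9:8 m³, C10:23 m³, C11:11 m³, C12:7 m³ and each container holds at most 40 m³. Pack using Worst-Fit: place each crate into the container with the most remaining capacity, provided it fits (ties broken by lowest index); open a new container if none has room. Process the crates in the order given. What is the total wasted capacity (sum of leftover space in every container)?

container 1: place C1 (8 m³), 32 m³ left
container 1: place C2 (21 m³), 11 m³ left
container 2: place C3 (22 m³), 18 m³ left
container 3: place C4 (25 m³), 15 m³ left
container 2: place C5 (7 m³), 11 m³ left
container 4: place C6 (24 m³), 16 m³ left
container 4: place C7 (8 m³), 8 m³ left
container 3: place C8 (12 m³), 3 m³ left
container 1: place C9 (8 m³), 3 m³ left
container 5: place C10 (23 m³), 17 m³ left
container 5: place C11 (11 m³), 6 m³ left
container 2: place C12 (7 m³), 4 m³ left
5 containers × 40 m³ = 200 m³; used 176 m³; unused 24 m³.

24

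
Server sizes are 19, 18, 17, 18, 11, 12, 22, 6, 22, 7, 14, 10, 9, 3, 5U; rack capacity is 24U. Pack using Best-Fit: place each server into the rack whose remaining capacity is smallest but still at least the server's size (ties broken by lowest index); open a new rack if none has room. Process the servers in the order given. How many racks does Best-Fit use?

9

19U → rack 1 (remaining 5U)
18U → rack 2 (remaining 6U)
17U → rack 3 (remaining 7U)
18U → rack 4 (remaining 6U)
11U → rack 5 (remaining 13U)
12U → rack 5 (remaining 1U)
22U → rack 6 (remaining 2U)
6U → rack 2 (remaining 0U)
22U → rack 7 (remaining 2U)
7U → rack 3 (remaining 0U)
14U → rack 8 (remaining 10U)
10U → rack 8 (remaining 0U)
9U → rack 9 (remaining 15U)
3U → rack 1 (remaining 2U)
5U → rack 4 (remaining 1U)
Final racks: [19,3] [18,6] [17,7] [18,5] [11,12] [22] [22] [14,10] [9].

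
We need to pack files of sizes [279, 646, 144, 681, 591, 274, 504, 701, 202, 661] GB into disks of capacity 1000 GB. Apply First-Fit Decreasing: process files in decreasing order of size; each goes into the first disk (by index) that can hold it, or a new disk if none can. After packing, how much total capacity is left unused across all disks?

1317

Sorted descending: 701, 681, 661, 646, 591, 504, 279, 274, 202, 144.
Put 701 GB in disk 1; 299 GB remain.
Put 681 GB in disk 2; 319 GB remain.
Put 661 GB in disk 3; 339 GB remain.
Put 646 GB in disk 4; 354 GB remain.
Put 591 GB in disk 5; 409 GB remain.
Put 504 GB in disk 6; 496 GB remain.
Put 279 GB in disk 1; 20 GB remain.
Put 274 GB in disk 2; 45 GB remain.
Put 202 GB in disk 3; 137 GB remain.
Put 144 GB in disk 4; 210 GB remain.
6 disks × 1000 GB = 6000 GB; used 4683 GB; unused 1317 GB.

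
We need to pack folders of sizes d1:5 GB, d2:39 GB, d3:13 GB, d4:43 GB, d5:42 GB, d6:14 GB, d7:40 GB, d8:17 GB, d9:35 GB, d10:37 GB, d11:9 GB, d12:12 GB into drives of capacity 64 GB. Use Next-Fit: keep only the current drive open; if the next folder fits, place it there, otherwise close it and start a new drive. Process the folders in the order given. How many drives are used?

Put d1 (5 GB) in drive 1; 59 GB remain.
Put d2 (39 GB) in drive 1; 20 GB remain.
Put d3 (13 GB) in drive 1; 7 GB remain.
Put d4 (43 GB) in drive 2; 21 GB remain.
Put d5 (42 GB) in drive 3; 22 GB remain.
Put d6 (14 GB) in drive 3; 8 GB remain.
Put d7 (40 GB) in drive 4; 24 GB remain.
Put d8 (17 GB) in drive 4; 7 GB remain.
Put d9 (35 GB) in drive 5; 29 GB remain.
Put d10 (37 GB) in drive 6; 27 GB remain.
Put d11 (9 GB) in drive 6; 18 GB remain.
Put d12 (12 GB) in drive 6; 6 GB remain.

6 drives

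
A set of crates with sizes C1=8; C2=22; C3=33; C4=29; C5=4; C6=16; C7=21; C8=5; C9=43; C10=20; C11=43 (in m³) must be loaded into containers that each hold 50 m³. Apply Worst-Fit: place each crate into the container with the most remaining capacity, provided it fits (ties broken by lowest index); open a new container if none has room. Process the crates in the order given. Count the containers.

6 containers

container 1: place C1 (8 m³), 42 m³ left
container 1: place C2 (22 m³), 20 m³ left
container 2: place C3 (33 m³), 17 m³ left
container 3: place C4 (29 m³), 21 m³ left
container 3: place C5 (4 m³), 17 m³ left
container 1: place C6 (16 m³), 4 m³ left
container 4: place C7 (21 m³), 29 m³ left
container 4: place C8 (5 m³), 24 m³ left
container 5: place C9 (43 m³), 7 m³ left
container 4: place C10 (20 m³), 4 m³ left
container 6: place C11 (43 m³), 7 m³ left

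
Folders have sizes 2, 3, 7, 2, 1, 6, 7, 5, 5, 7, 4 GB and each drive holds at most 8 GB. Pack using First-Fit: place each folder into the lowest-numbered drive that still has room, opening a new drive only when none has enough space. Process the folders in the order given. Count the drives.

2 GB → drive 1 (remaining 6 GB)
3 GB → drive 1 (remaining 3 GB)
7 GB → drive 2 (remaining 1 GB)
2 GB → drive 1 (remaining 1 GB)
1 GB → drive 1 (remaining 0 GB)
6 GB → drive 3 (remaining 2 GB)
7 GB → drive 4 (remaining 1 GB)
5 GB → drive 5 (remaining 3 GB)
5 GB → drive 6 (remaining 3 GB)
7 GB → drive 7 (remaining 1 GB)
4 GB → drive 8 (remaining 4 GB)

8 drives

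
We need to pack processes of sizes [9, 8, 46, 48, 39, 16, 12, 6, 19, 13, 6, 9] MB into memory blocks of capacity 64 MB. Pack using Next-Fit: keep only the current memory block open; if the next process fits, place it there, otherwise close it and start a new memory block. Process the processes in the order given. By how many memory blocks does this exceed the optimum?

Next-Fit: [9,8,46] [48] [39,16] [12,6,19,13,6] [9] → 5 memory blocks.
Total size 231 MB; any packing needs at least ⌈231/64⌉ = 4 memory blocks.
An optimal packing achieves that bound: [48,16] [46,13] [39,19,6] [12,9,9,8,6] → 4 memory blocks.
Excess: 5 − 4 = 1.

1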